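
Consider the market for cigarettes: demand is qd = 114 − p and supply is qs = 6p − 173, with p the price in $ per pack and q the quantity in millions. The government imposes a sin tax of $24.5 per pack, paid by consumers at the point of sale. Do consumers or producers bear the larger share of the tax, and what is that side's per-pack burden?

Consumers bear the larger share: $21 per pack.

Without the tax, 114 − p = 6p − 173 gives 7p = 287, so p* = $41 and q* = 73.
With the tax collected from consumers, demand (in seller-price terms) shifts: qd = 114 − (p + 24.5).
New equilibrium: consumers pay $62, producers receive $37.5, q = 52. (Wedge: pb − ps = 24.5.)
Per-pack burden: consumers $21, producers $3.5.
Consumers take the larger share because demand is less price-elastic here (demand slope 1 vs supply slope 6).
The less price-elastic side of the market bears the larger share of a per-unit tax.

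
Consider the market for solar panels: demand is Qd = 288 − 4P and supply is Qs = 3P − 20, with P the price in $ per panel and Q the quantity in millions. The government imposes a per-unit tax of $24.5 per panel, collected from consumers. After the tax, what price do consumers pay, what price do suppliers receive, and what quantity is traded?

Without the tax, 288 − 4P = 3P − 20 gives 7P = 308, so P* = $44 and Q* = 112.
With the tax collected from consumers, demand (in seller-price terms) shifts: Qd = 288 − 4(P + 24.5).
Solving gives Q = 70 with consumers paying $54.5 and suppliers receiving $30 (the $24.5 wedge).
The less price-elastic side of the market bears the larger share of a per-unit tax.

Consumers pay $54.5; suppliers receive $30; quantity = 70.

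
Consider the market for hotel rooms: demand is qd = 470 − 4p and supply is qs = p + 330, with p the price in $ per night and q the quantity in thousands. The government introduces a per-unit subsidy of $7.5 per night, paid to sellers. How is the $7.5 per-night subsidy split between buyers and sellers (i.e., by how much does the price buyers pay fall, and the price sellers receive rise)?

Without the subsidy, 470 − 4p = p + 330 gives 5p = 140, so p* = $28 and q* = 358.
With a per-unit subsidy paid to sellers, each receives p + 7.5 per unit sold, so supply becomes qs = (p + 7.5) + 330.
Solving gives q = 364 with buyers paying $26.5 and sellers receiving $34 (the $7.5 wedge).
Gain to buyers: $1.5; to sellers: $6. (They sum to $7.5.)

Buyers gain $1.5 per night; sellers gain $6 per night.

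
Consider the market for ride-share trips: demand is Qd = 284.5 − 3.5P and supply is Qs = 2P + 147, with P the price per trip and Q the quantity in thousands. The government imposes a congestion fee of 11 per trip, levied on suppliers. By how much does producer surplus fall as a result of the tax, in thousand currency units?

Without the tax, 284.5 − 3.5P = 2P + 147 gives 5.5P = 137.5, so P* = 25 and Q* = 197.
With the tax collected from suppliers, supply shifts: Qs = 2(P − 11) + 147.
Solving gives Q = 183 with consumers paying 29 and suppliers receiving 18 (the 11 wedge).
ΔPS is the trapezoid between Q = 183 and Q = 197 of height 7: ½ · (197 + 183) · 7 = 1330.

Producer surplus falls by 1330 thousand.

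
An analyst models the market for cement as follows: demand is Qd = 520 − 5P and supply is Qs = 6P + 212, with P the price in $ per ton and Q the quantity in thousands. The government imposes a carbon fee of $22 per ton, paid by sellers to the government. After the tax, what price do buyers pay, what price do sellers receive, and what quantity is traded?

Before the tax: set 520 − 5P = 6P + 212 → P* = $28, Q* = 380.
With the tax collected from sellers, supply shifts: Qs = 6(P − 22) + 212.
Solving gives Q = 320 with buyers paying $40 and sellers receiving $18 (the $22 wedge).
The less price-elastic side of the market bears the larger share of a per-unit tax.

Buyers pay $40; sellers receive $18; quantity = 320.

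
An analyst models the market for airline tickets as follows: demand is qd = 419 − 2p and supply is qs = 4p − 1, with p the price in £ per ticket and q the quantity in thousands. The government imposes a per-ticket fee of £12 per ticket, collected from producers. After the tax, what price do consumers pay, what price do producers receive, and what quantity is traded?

Without the tax, 419 − 2p = 4p − 1 gives 6p = 420, so p* = £70 and q* = 279.
With the tax collected from producers, supply shifts: qs = 4(p − 12) − 1.
New equilibrium: consumers pay £78, producers receive £66, q = 263. (Wedge: pb − ps = 12.)
The less price-elastic side of the market bears the larger share of a per-unit tax.

Consumers pay £78; producers receive £66; quantity = 263.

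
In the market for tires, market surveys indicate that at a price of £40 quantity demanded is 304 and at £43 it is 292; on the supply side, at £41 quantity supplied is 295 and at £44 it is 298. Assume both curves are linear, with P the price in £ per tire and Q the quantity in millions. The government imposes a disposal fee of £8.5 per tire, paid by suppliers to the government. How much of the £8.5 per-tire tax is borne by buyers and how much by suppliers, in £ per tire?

Buyers bear £1.7 per tire; suppliers bear £6.8 per tire.

Demand slope: (292 − 304)/(43 − 40) = -4, so Qd = 464 − 4P.
Supply slope: (298 − 295)/(44 − 41) = 1, so Qs = P + 254.
Before the tax: set 464 − 4P = P + 254 → P* = £42, Q* = 296.
With the tax collected from suppliers, supply shifts: Qs = (P − 8.5) + 254.
New equilibrium: buyers pay £43.7, suppliers receive £35.2, Q = 289.2. (Wedge: Pb − Ps = 8.5.)
Burden on buyers: £1.7; on suppliers: £6.8. (They sum to £8.5.)
The less price-elastic side of the market bears the larger share of a per-unit tax.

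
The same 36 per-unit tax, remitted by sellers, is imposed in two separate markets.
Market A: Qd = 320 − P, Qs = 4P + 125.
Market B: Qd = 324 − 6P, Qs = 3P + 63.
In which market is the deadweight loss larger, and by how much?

Market B, by 777.6.

Market A: pre-tax P* = 39, Q* = 281; post-tax Q = 252.2; deadweight loss = 518.4.
Market B: pre-tax P* = 29, Q* = 150; post-tax Q = 78; deadweight loss = 1296.
Difference: 518.4 vs 1296 → market B is larger by 777.6.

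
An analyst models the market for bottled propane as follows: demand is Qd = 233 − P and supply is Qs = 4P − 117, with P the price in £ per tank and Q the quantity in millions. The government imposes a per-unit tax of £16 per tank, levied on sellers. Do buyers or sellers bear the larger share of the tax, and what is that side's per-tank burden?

Before the tax: set 233 − P = 4P − 117 → P* = £70, Q* = 163.
With the tax collected from sellers, supply shifts: Qs = 4(P − 16) − 117.
New equilibrium: buyers pay £82.8, sellers receive £66.8, Q = 150.2. (Wedge: Pb − Ps = 16.)
Per-tank burden: buyers £12.8, sellers £3.2.
Buyers take the larger share because demand is less price-elastic here (demand slope 1 vs supply slope 4).

Buyers bear the larger share: £12.8 per tank.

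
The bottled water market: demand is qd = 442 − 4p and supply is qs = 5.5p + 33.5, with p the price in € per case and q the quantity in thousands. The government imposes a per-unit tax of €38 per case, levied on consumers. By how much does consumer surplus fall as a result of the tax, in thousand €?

Consumer surplus falls by €4972 thousand.

Without the tax, 442 − 4p = 5.5p + 33.5 gives 9.5p = 408.5, so p* = €43 and q* = 270.
With the tax collected from consumers, demand (in seller-price terms) shifts: qd = 442 − 4(p + 38).
New equilibrium: consumers pay €65, producers receive €27, q = 182. (Wedge: pb − ps = 38.)
ΔCS is the trapezoid between Q = 182 and Q = 270 of height €22: ½ · (270 + 182) · 22 = €4972.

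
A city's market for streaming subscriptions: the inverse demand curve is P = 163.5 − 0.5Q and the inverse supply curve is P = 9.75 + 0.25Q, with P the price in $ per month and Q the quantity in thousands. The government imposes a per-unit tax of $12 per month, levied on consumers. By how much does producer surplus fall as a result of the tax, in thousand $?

Producer surplus falls by $788 thousand.

Inverting to Q(P) form: Qd = 327 − 2P; Qs = 4P − 39.
Without the tax, 327 − 2P = 4P − 39 gives 6P = 366, so P* = $61 and Q* = 205.
With the tax collected from consumers, demand (in seller-price terms) shifts: Qd = 327 − 2(P + 12).
New equilibrium: consumers pay $69, sellers receive $57, Q = 189. (Wedge: Pb − Ps = 12.)
ΔPS is the trapezoid between Q = 189 and Q = 205 of height $4: ½ · (205 + 189) · 4 = $788.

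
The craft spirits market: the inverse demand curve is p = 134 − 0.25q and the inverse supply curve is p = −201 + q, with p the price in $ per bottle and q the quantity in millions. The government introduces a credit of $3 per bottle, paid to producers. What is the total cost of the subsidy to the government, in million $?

Government outlay = $811.2 million.

Inverting to q(p) form: qd = 536 − 4p; qs = p + 201.
Before the subsidy: set 536 − 4p = p + 201 → p* = $67, q* = 268.
With a per-unit subsidy paid to producers, each receives p + 3 per unit sold, so supply becomes qs = (p + 3) + 201.
Solving gives q = 270.4 with consumers paying $66.4 and producers receiving $69.4 (the $3 wedge).
Outlay = t · Q = 3 · 270.4 = $811.2.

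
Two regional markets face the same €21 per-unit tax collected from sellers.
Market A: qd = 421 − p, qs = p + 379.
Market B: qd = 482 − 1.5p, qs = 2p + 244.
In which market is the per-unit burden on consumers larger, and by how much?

Market A: pre-tax p* = €21, q* = 400; post-tax q = 389.5; per-unit burden on consumers = €10.5.
Market B: pre-tax p* = €68, q* = 380; post-tax q = 362; per-unit burden on consumers = €12.
Difference: €10.5 vs €12 → market B is larger by €1.5.

Market B, by €1.5.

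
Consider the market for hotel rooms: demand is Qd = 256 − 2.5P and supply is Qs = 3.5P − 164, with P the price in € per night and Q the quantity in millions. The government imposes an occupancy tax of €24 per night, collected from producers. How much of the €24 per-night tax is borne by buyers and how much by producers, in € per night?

Without the tax, 256 − 2.5P = 3.5P − 164 gives 6P = 420, so P* = €70 and Q* = 81.
With the tax collected from producers, supply shifts: Qs = 3.5(P − 24) − 164.
New equilibrium: buyers pay €84, producers receive €60, Q = 46. (Wedge: Pb − Ps = 24.)
Burden on buyers: €14; on producers: €10. (They sum to €24.)

Buyers bear €14 per night; producers bear €10 per night.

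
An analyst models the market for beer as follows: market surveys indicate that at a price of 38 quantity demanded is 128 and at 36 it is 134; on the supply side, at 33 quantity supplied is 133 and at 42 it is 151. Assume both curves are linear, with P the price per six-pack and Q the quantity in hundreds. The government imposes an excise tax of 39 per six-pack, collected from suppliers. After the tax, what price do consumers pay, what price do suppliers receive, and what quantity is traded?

Demand slope: (134 − 128)/(36 − 38) = -3, so Qd = 242 − 3P.
Supply slope: (151 − 133)/(42 − 33) = 2, so Qs = 2P + 67.
Before the tax: set 242 − 3P = 2P + 67 → P* = 35, Q* = 137.
With the tax collected from suppliers, supply shifts: Qs = 2(P − 39) + 67.
Solving gives Q = 90.2 with consumers paying 50.6 and suppliers receiving 11.6 (the 39 wedge).
The less price-elastic side of the market bears the larger share of a per-unit tax.

Consumers pay 50.6; suppliers receive 11.6; quantity = 90.2.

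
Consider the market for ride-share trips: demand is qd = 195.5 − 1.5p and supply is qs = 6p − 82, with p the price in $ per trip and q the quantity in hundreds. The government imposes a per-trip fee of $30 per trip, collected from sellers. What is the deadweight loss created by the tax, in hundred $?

Deadweight loss = $540 hundred.

Before the tax: set 195.5 − 1.5p = 6p − 82 → p* = $37, q* = 140.
With the tax collected from sellers, supply shifts: qs = 6(p − 30) − 82.
Solving gives q = 104 with consumers paying $61 and sellers receiving $31 (the $30 wedge).
Quantity falls by |ΔQ| = |140 − 104| = 36.
DWL = ½ · t · |ΔQ| = ½ · 30 · 36 = $540.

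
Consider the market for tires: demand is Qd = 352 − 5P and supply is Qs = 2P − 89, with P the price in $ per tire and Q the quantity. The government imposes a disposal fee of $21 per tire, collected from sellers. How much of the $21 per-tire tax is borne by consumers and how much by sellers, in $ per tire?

Without the tax, 352 − 5P = 2P − 89 gives 7P = 441, so P* = $63 and Q* = 37.
With the tax collected from sellers, supply shifts: Qs = 2(P − 21) − 89.
New equilibrium: consumers pay $69, sellers receive $48, Q = 7. (Wedge: Pb − Ps = 21.)
Burden on consumers: $6; on sellers: $15. (They sum to $21.)
The less price-elastic side of the market bears the larger share of a per-unit tax.

Consumers bear $6 per tire; sellers bear $15 per tire.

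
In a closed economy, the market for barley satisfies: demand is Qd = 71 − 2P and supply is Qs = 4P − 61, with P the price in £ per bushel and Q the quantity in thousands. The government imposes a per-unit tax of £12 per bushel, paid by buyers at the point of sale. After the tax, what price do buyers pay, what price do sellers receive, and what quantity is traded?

Buyers pay £30; sellers receive £18; quantity = 11.

Before the tax: set 71 − 2P = 4P − 61 → P* = £22, Q* = 27.
With the tax collected from buyers, demand (in seller-price terms) shifts: Qd = 71 − 2(P + 12).
New equilibrium: buyers pay £30, sellers receive £18, Q = 11. (Wedge: Pb − Ps = 12.)
The less price-elastic side of the market bears the larger share of a per-unit tax.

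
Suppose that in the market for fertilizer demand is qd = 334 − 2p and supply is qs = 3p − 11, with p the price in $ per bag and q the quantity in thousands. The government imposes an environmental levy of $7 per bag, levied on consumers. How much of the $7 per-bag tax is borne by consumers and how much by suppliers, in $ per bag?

Consumers bear $4.2 per bag; suppliers bear $2.8 per bag.

Without the tax, 334 − 2p = 3p − 11 gives 5p = 345, so p* = $69 and q* = 196.
With the tax collected from consumers, demand (in seller-price terms) shifts: qd = 334 − 2(p + 7).
Solving gives q = 187.6 with consumers paying $73.2 and suppliers receiving $66.2 (the $7 wedge).
Burden on consumers: $4.2; on suppliers: $2.8. (They sum to $7.)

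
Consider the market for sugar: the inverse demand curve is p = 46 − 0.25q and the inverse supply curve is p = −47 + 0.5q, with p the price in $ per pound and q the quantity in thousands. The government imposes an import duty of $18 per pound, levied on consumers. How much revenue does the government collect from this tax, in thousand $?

Inverting to q(p) form: qd = 184 − 4p; qs = 2p + 94.
Before the tax: set 184 − 4p = 2p + 94 → p* = $15, q* = 124.
With the tax collected from consumers, demand (in seller-price terms) shifts: qd = 184 − 4(p + 18).
New equilibrium: consumers pay $21, suppliers receive $3, q = 100. (Wedge: pb − ps = 18.)
Revenue = t · Q = 18 · 100 = $1800.

Tax revenue = $1800 thousand.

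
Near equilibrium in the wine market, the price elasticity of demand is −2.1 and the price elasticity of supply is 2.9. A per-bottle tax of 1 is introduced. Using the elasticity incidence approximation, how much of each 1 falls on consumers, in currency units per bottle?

Consumers bear ≈ 0.58 per bottle.

Incidence ratio: consumers' share ≈ εs / (εs + |εd|) = 2.9 / (2.9 + 2.1) = 0.58.
So consumers bear ≈ 0.58 × 1 = 0.58; producers bear 0.42.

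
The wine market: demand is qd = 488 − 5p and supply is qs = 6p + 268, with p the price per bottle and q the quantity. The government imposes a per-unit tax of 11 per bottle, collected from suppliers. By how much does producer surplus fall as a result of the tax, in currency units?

Before the tax: set 488 − 5p = 6p + 268 → p* = 20, q* = 388.
With the tax collected from suppliers, supply shifts: qs = 6(p − 11) + 268.
New equilibrium: buyers pay 26, suppliers receive 15, q = 358. (Wedge: pb − ps = 11.)
ΔPS is the trapezoid between Q = 358 and Q = 388 of height 5: ½ · (388 + 358) · 5 = 1865.

Producer surplus falls by 1865.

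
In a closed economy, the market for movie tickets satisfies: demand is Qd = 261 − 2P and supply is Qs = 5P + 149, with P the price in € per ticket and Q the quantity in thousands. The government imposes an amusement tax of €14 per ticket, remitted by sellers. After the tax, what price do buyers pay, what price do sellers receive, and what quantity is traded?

Buyers pay €26; sellers receive €12; quantity = 209.

Before the tax: set 261 − 2P = 5P + 149 → P* = €16, Q* = 229.
With the tax collected from sellers, supply shifts: Qs = 5(P − 14) + 149.
New equilibrium: buyers pay €26, sellers receive €12, Q = 209. (Wedge: Pb − Ps = 14.)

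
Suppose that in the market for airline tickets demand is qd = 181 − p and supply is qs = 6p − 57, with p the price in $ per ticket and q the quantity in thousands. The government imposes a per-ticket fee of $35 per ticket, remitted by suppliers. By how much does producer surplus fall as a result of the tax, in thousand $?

Producer surplus falls by $660 thousand.

Without the tax, 181 − p = 6p − 57 gives 7p = 238, so p* = $34 and q* = 147.
With the tax collected from suppliers, supply shifts: qs = 6(p − 35) − 57.
Solving gives q = 117 with buyers paying $64 and suppliers receiving $29 (the $35 wedge).
ΔPS is the trapezoid between Q = 117 and Q = 147 of height $5: ½ · (147 + 117) · 5 = $660.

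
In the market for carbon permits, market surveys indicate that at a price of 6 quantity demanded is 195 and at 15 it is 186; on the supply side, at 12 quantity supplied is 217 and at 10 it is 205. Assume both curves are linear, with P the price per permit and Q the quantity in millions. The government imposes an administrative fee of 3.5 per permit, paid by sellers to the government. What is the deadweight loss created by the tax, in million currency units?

Deadweight loss = 5.25 million.

Demand slope: (186 − 195)/(15 − 6) = -1, so Qd = 201 − P.
Supply slope: (205 − 217)/(10 − 12) = 6, so Qs = 6P + 145.
Before the tax: set 201 − P = 6P + 145 → P* = 8, Q* = 193.
With the tax collected from sellers, supply shifts: Qs = 6(P − 3.5) + 145.
Solving gives Q = 190 with buyers paying 11 and sellers receiving 7.5 (the 3.5 wedge).
Quantity falls by |ΔQ| = |193 − 190| = 3.
DWL = ½ · t · |ΔQ| = ½ · 3.5 · 3 = 5.25.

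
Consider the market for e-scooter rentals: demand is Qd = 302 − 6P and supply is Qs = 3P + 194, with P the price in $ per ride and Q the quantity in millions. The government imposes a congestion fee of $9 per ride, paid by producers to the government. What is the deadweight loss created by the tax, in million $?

Deadweight loss = $81 million.

Before the tax: set 302 − 6P = 3P + 194 → P* = $12, Q* = 230.
With the tax collected from producers, supply shifts: Qs = 3(P − 9) + 194.
New equilibrium: consumers pay $15, producers receive $6, Q = 212. (Wedge: Pb − Ps = 9.)
Quantity falls by |ΔQ| = |230 − 212| = 18.
DWL = ½ · t · |ΔQ| = ½ · 9 · 18 = $81.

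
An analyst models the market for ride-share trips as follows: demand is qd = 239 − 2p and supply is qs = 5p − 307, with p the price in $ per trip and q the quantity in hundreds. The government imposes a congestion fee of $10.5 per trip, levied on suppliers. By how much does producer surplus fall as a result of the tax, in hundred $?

Without the tax, 239 − 2p = 5p − 307 gives 7p = 546, so p* = $78 and q* = 83.
With the tax collected from suppliers, supply shifts: qs = 5(p − 10.5) − 307.
Solving gives q = 68 with buyers paying $85.5 and suppliers receiving $75 (the $10.5 wedge).
ΔPS is the trapezoid between Q = 68 and Q = 83 of height $3: ½ · (83 + 68) · 3 = $226.5.

Producer surplus falls by $226.5 hundred.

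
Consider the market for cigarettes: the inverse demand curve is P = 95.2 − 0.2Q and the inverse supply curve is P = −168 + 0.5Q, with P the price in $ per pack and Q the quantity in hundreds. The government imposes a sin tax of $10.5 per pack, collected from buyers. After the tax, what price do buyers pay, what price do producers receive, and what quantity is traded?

Buyers pay $23; producers receive $12.5; quantity = 361.

Rewrite in direct form: Qd = 476 − 5P and Qs = 2P + 336.
Before the tax: set 476 − 5P = 2P + 336 → P* = $20, Q* = 376.
With the tax collected from buyers, demand (in seller-price terms) shifts: Qd = 476 − 5(P + 10.5).
New equilibrium: buyers pay $23, producers receive $12.5, Q = 361. (Wedge: Pb − Ps = 10.5.)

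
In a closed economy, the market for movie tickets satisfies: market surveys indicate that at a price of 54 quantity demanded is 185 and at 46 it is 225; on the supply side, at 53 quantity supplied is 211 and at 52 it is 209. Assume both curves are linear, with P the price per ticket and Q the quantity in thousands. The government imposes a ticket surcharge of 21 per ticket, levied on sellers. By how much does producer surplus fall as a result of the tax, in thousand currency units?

Demand slope: (225 − 185)/(46 − 54) = -5, so Qd = 455 − 5P.
Supply slope: (209 − 211)/(52 − 53) = 2, so Qs = 2P + 105.
Before the tax: set 455 − 5P = 2P + 105 → P* = 50, Q* = 205.
With the tax collected from sellers, supply shifts: Qs = 2(P − 21) + 105.
Solving gives Q = 175 with consumers paying 56 and sellers receiving 35 (the 21 wedge).
ΔPS is the trapezoid between Q = 175 and Q = 205 of height 15: ½ · (205 + 175) · 15 = 2850.

Producer surplus falls by 2850 thousand.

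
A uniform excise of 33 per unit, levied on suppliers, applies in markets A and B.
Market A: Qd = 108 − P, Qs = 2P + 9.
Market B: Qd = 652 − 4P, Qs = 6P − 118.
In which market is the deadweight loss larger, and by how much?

Market B, by 943.8.

Market A: pre-tax P* = 33, Q* = 75; post-tax Q = 53; deadweight loss = 363.
Market B: pre-tax P* = 77, Q* = 344; post-tax Q = 264.8; deadweight loss = 1306.8.
Difference: 363 vs 1306.8 → market B is larger by 943.8.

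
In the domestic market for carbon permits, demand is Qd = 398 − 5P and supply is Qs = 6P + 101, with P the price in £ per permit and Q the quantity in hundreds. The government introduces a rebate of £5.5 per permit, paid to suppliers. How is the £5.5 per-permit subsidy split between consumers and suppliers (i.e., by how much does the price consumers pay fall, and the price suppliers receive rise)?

Without the subsidy, 398 − 5P = 6P + 101 gives 11P = 297, so P* = £27 and Q* = 263.
With a per-unit subsidy paid to suppliers, each receives P + 5.5 per unit sold, so supply becomes Qs = 6(P + 5.5) + 101.
Solving gives Q = 278 with consumers paying £24 and suppliers receiving £29.5 (the £5.5 wedge).
Gain to consumers: £3; to suppliers: £2.5. (They sum to £5.5.)

Consumers gain £3 per permit; suppliers gain £2.5 per permit.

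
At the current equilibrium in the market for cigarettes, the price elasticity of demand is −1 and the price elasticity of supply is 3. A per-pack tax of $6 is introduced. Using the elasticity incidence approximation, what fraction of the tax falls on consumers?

Incidence ratio: consumers' share ≈ εs / (εs + |εd|) = 3 / (3 + 1) = 0.75.
Supply is the more elastic side, so consumers bear the larger share.

Consumers' share ≈ 0.75.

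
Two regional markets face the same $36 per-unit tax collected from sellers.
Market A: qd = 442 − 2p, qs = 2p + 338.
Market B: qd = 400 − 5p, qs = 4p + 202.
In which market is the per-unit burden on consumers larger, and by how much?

Market A, by $2.

Market A: pre-tax p* = $26, q* = 390; post-tax q = 354; per-unit burden on consumers = $18.
Market B: pre-tax p* = $22, q* = 290; post-tax q = 210; per-unit burden on consumers = $16.
Difference: $18 vs $16 → market A is larger by $2.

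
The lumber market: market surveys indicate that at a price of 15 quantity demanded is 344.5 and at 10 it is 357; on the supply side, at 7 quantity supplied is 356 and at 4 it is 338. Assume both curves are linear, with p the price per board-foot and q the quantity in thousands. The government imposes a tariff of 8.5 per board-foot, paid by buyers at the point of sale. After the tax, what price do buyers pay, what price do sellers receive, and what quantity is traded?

Buyers pay 14; sellers receive 5.5; quantity = 347.

Demand slope: (357 − 344.5)/(10 − 15) = -2.5, so qd = 382 − 2.5p.
Supply slope: (338 − 356)/(4 − 7) = 6, so qs = 6p + 314.
Without the tax, 382 − 2.5p = 6p + 314 gives 8.5p = 68, so p* = 8 and q* = 362.
With the tax collected from buyers, demand (in seller-price terms) shifts: qd = 382 − 2.5(p + 8.5).
Solving gives q = 347 with buyers paying 14 and sellers receiving 5.5 (the 8.5 wedge).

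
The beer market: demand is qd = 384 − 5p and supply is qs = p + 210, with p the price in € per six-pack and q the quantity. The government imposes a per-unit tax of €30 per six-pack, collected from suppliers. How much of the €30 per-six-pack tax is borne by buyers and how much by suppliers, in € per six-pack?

Before the tax: set 384 − 5p = p + 210 → p* = €29, q* = 239.
With the tax collected from suppliers, supply shifts: qs = (p − 30) + 210.
New equilibrium: buyers pay €34, suppliers receive €4, q = 214. (Wedge: pb − ps = 30.)
Burden on buyers: €5; on suppliers: €25. (They sum to €30.)
The less price-elastic side of the market bears the larger share of a per-unit tax.

Buyers bear €5 per six-pack; suppliers bear €25 per six-pack.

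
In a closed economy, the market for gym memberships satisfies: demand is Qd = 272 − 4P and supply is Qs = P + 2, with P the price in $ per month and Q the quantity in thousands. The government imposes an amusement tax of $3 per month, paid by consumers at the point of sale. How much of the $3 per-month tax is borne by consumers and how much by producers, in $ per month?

Without the tax, 272 − 4P = P + 2 gives 5P = 270, so P* = $54 and Q* = 56.
With the tax collected from consumers, demand (in seller-price terms) shifts: Qd = 272 − 4(P + 3).
New equilibrium: consumers pay $54.6, producers receive $51.6, Q = 53.6. (Wedge: Pb − Ps = 3.)
Burden on consumers: $0.6; on producers: $2.4. (They sum to $3.)

Consumers bear $0.6 per month; producers bear $2.4 per month.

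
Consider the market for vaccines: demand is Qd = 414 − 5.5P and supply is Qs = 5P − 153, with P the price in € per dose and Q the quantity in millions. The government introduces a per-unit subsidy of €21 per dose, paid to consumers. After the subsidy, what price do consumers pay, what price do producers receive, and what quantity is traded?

Consumers pay €44; producers receive €65; quantity = 172.

Without the subsidy, 414 − 5.5P = 5P − 153 gives 10.5P = 567, so P* = €54 and Q* = 117.
With a per-unit subsidy paid to consumers, each effectively pays P − 21, so demand becomes Qd = 414 − 5.5(P − 21).
New equilibrium: consumers pay €44, producers receive €65, Q = 172. (Wedge: Pb − Ps = −21.)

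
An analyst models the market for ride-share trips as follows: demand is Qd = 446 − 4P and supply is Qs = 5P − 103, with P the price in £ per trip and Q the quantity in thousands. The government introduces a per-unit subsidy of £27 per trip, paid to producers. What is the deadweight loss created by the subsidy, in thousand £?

Deadweight loss = £810 thousand.

Before the subsidy: set 446 − 4P = 5P − 103 → P* = £61, Q* = 202.
With a per-unit subsidy paid to producers, each receives P + 27 per unit sold, so supply becomes Qs = 5(P + 27) − 103.
New equilibrium: buyers pay £46, producers receive £73, Q = 262. (Wedge: Pb − Ps = −27.)
Quantity rises by |ΔQ| = |202 − 262| = 60.
DWL = ½ · t · |ΔQ| = ½ · 27 · 60 = £810.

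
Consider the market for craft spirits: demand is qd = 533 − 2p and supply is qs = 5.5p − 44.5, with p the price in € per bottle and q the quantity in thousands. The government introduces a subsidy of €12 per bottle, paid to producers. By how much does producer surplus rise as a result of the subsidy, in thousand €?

Producer surplus rises by €1240.96 thousand.

Without the subsidy, 533 − 2p = 5.5p − 44.5 gives 7.5p = 577.5, so p* = €77 and q* = 379.
With a per-unit subsidy paid to producers, each receives p + 12 per unit sold, so supply becomes qs = 5.5(p + 12) − 44.5.
New equilibrium: consumers pay €68.2, producers receive €80.2, q = 396.6. (Wedge: pb − ps = −12.)
ΔPS is the trapezoid between Q = 396.6 and Q = 379 of height €3.2: ½ · (379 + 396.6) · 3.2 = €1240.96.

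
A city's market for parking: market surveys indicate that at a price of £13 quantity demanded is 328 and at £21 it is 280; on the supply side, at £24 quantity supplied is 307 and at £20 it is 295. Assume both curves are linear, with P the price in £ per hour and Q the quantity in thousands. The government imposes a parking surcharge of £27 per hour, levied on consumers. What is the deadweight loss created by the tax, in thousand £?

Deadweight loss = £729 thousand.

Demand slope: (280 − 328)/(21 − 13) = -6, so Qd = 406 − 6P.
Supply slope: (295 − 307)/(20 − 24) = 3, so Qs = 3P + 235.
Without the tax, 406 − 6P = 3P + 235 gives 9P = 171, so P* = £19 and Q* = 292.
With the tax collected from consumers, demand (in seller-price terms) shifts: Qd = 406 − 6(P + 27).
Solving gives Q = 238 with consumers paying £28 and suppliers receiving £1 (the £27 wedge).
Quantity falls by |ΔQ| = |292 − 238| = 54.
DWL = ½ · t · |ΔQ| = ½ · 27 · 54 = £729.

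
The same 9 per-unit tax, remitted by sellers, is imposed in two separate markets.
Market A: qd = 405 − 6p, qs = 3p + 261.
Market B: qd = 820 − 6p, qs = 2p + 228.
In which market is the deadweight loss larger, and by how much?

Market A, by 20.25.

Market A: pre-tax p* = 16, q* = 309; post-tax q = 291; deadweight loss = 81.
Market B: pre-tax p* = 74, q* = 376; post-tax q = 362.5; deadweight loss = 60.75.
Difference: 81 vs 60.75 → market A is larger by 20.25.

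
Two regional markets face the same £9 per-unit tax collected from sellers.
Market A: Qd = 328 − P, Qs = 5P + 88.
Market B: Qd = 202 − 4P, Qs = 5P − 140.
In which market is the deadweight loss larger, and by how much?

Market A: pre-tax P* = £40, Q* = 288; post-tax Q = 280.5; deadweight loss = £33.75.
Market B: pre-tax P* = £38, Q* = 50; post-tax Q = 30; deadweight loss = £90.
Difference: £33.75 vs £90 → market B is larger by £56.25.

Market B, by £56.25.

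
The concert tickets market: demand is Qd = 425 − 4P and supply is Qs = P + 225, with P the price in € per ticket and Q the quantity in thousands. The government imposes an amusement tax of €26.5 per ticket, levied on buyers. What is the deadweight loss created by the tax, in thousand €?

Without the tax, 425 − 4P = P + 225 gives 5P = 200, so P* = €40 and Q* = 265.
With the tax collected from buyers, demand (in seller-price terms) shifts: Qd = 425 − 4(P + 26.5).
New equilibrium: buyers pay €45.3, sellers receive €18.8, Q = 243.8. (Wedge: Pb − Ps = 26.5.)
Quantity falls by |ΔQ| = |265 − 243.8| = 21.2.
DWL = ½ · t · |ΔQ| = ½ · 26.5 · 21.2 = €280.9.

Deadweight loss = €280.9 thousand.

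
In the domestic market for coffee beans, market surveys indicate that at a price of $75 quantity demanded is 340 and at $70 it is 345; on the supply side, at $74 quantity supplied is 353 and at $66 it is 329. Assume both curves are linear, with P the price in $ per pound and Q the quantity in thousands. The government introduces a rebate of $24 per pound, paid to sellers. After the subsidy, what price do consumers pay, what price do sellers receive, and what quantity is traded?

Consumers pay $53; sellers receive $77; quantity = 362.

Demand slope: (345 − 340)/(70 − 75) = -1, so Qd = 415 − P.
Supply slope: (329 − 353)/(66 − 74) = 3, so Qs = 3P + 131.
Before the subsidy: set 415 − P = 3P + 131 → P* = $71, Q* = 344.
With a per-unit subsidy paid to sellers, each receives P + 24 per unit sold, so supply becomes Qs = 3(P + 24) + 131.
New equilibrium: consumers pay $53, sellers receive $77, Q = 362. (Wedge: Pb − Ps = −24.)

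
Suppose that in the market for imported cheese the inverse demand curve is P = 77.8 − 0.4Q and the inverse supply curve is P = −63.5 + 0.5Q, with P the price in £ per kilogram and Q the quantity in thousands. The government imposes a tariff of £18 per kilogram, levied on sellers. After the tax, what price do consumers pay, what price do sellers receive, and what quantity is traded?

Consumers pay £23; sellers receive £5; quantity = 137.

Rewrite in direct form: Qd = 194.5 − 2.5P and Qs = 2P + 127.
Without the tax, 194.5 − 2.5P = 2P + 127 gives 4.5P = 67.5, so P* = £15 and Q* = 157.
With the tax collected from sellers, supply shifts: Qs = 2(P − 18) + 127.
New equilibrium: consumers pay £23, sellers receive £5, Q = 137. (Wedge: Pb − Ps = 18.)
The less price-elastic side of the market bears the larger share of a per-unit tax.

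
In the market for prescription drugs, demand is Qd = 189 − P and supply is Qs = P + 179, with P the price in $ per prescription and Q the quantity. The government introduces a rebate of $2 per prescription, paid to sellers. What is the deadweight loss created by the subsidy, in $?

Without the subsidy, 189 − P = P + 179 gives 2P = 10, so P* = $5 and Q* = 184.
With a per-unit subsidy paid to sellers, each receives P + 2 per unit sold, so supply becomes Qs = (P + 2) + 179.
New equilibrium: buyers pay $4, sellers receive $6, Q = 185. (Wedge: Pb − Ps = −2.)
Quantity rises by |ΔQ| = |184 − 185| = 1.
DWL = ½ · t · |ΔQ| = ½ · 2 · 1 = $1.

Deadweight loss = $1.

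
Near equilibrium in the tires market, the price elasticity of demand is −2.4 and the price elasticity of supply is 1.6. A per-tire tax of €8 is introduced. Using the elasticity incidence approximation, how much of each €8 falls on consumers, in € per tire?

Consumers bear ≈ €3.2 per tire.

Incidence ratio: consumers' share ≈ εs / (εs + |εd|) = 1.6 / (1.6 + 2.4) = 0.4.
So consumers bear ≈ 0.4 × €8 = €3.2; producers bear €4.8.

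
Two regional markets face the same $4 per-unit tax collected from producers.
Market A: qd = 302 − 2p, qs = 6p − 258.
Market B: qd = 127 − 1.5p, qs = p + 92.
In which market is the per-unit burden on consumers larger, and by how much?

Market A, by $1.4.

Market A: pre-tax p* = $70, q* = 162; post-tax q = 156; per-unit burden on consumers = $3.
Market B: pre-tax p* = $14, q* = 106; post-tax q = 103.6; per-unit burden on consumers = $1.6.
Difference: $3 vs $1.6 → market A is larger by $1.4.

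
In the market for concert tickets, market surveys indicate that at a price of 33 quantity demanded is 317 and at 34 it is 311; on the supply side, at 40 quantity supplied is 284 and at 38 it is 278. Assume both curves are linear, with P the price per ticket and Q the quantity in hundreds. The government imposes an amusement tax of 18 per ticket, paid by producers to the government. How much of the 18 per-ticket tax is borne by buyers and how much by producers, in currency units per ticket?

Demand slope: (311 − 317)/(34 − 33) = -6, so Qd = 515 − 6P.
Supply slope: (278 − 284)/(38 − 40) = 3, so Qs = 3P + 164.
Without the tax, 515 − 6P = 3P + 164 gives 9P = 351, so P* = 39 and Q* = 281.
With the tax collected from producers, supply shifts: Qs = 3(P − 18) + 164.
Solving gives Q = 245 with buyers paying 45 and producers receiving 27 (the 18 wedge).
Burden on buyers: 6; on producers: 12. (They sum to 18.)

Buyers bear 6 per ticket; producers bear 12 per ticket.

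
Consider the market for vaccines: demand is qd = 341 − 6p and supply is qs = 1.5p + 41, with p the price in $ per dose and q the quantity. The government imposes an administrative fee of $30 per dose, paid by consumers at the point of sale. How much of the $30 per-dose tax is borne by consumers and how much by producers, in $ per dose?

Before the tax: set 341 − 6p = 1.5p + 41 → p* = $40, q* = 101.
With the tax collected from consumers, demand (in seller-price terms) shifts: qd = 341 − 6(p + 30).
New equilibrium: consumers pay $46, producers receive $16, q = 65. (Wedge: pb − ps = 30.)
Burden on consumers: $6; on producers: $24. (They sum to $30.)
The less price-elastic side of the market bears the larger share of a per-unit tax.

Consumers bear $6 per dose; producers bear $24 per dose.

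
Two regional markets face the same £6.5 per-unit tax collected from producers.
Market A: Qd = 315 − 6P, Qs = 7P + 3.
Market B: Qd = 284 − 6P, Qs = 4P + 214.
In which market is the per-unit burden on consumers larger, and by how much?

Market A, by £0.9.

Market A: pre-tax P* = £24, Q* = 171; post-tax Q = 150; per-unit burden on consumers = £3.5.
Market B: pre-tax P* = £7, Q* = 242; post-tax Q = 226.4; per-unit burden on consumers = £2.6.
Difference: £3.5 vs £2.6 → market A is larger by £0.9.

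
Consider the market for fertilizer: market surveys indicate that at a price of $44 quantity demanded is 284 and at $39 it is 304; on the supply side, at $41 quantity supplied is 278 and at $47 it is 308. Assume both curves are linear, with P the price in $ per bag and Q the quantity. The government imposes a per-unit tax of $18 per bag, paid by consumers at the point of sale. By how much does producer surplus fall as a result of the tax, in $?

Demand slope: (304 − 284)/(39 − 44) = -4, so Qd = 460 − 4P.
Supply slope: (308 − 278)/(47 − 41) = 5, so Qs = 5P + 73.
Before the tax: set 460 − 4P = 5P + 73 → P* = $43, Q* = 288.
With the tax collected from consumers, demand (in seller-price terms) shifts: Qd = 460 − 4(P + 18).
New equilibrium: consumers pay $53, sellers receive $35, Q = 248. (Wedge: Pb − Ps = 18.)
ΔPS is the trapezoid between Q = 248 and Q = 288 of height $8: ½ · (288 + 248) · 8 = $2144.

Producer surplus falls by $2144.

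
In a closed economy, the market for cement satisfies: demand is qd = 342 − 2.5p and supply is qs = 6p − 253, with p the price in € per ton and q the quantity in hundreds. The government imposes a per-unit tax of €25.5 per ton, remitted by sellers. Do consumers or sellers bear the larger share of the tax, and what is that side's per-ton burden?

Consumers bear the larger share: €18 per ton.

Before the tax: set 342 − 2.5p = 6p − 253 → p* = €70, q* = 167.
With the tax collected from sellers, supply shifts: qs = 6(p − 25.5) − 253.
Solving gives q = 122 with consumers paying €88 and sellers receiving €62.5 (the €25.5 wedge).
Per-ton burden: consumers €18, sellers €7.5.
Consumers take the larger share because demand is less price-elastic here (demand slope 2.5 vs supply slope 6).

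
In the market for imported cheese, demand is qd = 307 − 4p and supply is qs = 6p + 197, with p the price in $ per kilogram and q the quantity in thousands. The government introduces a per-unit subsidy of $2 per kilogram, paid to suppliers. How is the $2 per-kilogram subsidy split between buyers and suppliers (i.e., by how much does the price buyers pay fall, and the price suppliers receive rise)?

Buyers gain $1.2 per kilogram; suppliers gain $0.8 per kilogram.

Without the subsidy, 307 − 4p = 6p + 197 gives 10p = 110, so p* = $11 and q* = 263.
With a per-unit subsidy paid to suppliers, each receives p + 2 per unit sold, so supply becomes qs = 6(p + 2) + 197.
Solving gives q = 267.8 with buyers paying $9.8 and suppliers receiving $11.8 (the $2 wedge).
Gain to buyers: $1.2; to suppliers: $0.8. (They sum to $2.)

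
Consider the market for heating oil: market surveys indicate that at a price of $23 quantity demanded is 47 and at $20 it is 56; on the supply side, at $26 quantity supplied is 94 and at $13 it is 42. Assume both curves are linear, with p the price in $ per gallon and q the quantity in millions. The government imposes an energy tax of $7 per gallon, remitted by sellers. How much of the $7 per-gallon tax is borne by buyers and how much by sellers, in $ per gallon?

Demand slope: (56 − 47)/(20 − 23) = -3, so qd = 116 − 3p.
Supply slope: (42 − 94)/(13 − 26) = 4, so qs = 4p − 10.
Without the tax, 116 − 3p = 4p − 10 gives 7p = 126, so p* = $18 and q* = 62.
With the tax collected from sellers, supply shifts: qs = 4(p − 7) − 10.
New equilibrium: buyers pay $22, sellers receive $15, q = 50. (Wedge: pb − ps = 7.)
Burden on buyers: $4; on sellers: $3. (They sum to $7.)
The less price-elastic side of the market bears the larger share of a per-unit tax.

Buyers bear $4 per gallon; sellers bear $3 per gallon.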